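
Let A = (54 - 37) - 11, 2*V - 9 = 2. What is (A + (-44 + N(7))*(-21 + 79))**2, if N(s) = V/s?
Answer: 306355009/49 ≈ 6.2521e+6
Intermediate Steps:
V = 11/2 (V = 9/2 + (1/2)*2 = 9/2 + 1 = 11/2 ≈ 5.5000)
A = 6 (A = 17 - 11 = 6)
N(s) = 11/(2*s)
(A + (-44 + N(7))*(-21 + 79))**2 = (6 + (-44 + (11/2)/7)*(-21 + 79))**2 = (6 + (-44 + (11/2)*(1/7))*58)**2 = (6 + (-44 + 11/14)*58)**2 = (6 - 605/14*58)**2 = (6 - 17545/7)**2 = (-17503/7)**2 = 306355009/49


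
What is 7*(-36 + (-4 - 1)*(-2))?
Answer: -182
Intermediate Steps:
7*(-36 + (-4 - 1)*(-2)) = 7*(-36 - 5*(-2)) = 7*(-36 + 10) = 7*(-26) = -182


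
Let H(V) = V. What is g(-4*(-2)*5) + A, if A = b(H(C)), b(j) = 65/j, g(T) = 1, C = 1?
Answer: 66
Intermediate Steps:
A = 65 (A = 65/1 = 65*1 = 65)
g(-4*(-2)*5) + A = 1 + 65 = 66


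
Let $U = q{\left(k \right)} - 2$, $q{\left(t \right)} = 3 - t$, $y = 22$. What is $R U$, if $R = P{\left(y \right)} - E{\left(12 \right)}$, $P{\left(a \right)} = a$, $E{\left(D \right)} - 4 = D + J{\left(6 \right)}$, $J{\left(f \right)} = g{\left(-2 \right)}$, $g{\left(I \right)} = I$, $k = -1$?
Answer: $16$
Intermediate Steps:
$J{\left(f \right)} = -2$
$U = 2$ ($U = \left(3 - -1\right) - 2 = \left(3 + 1\right) - 2 = 4 - 2 = 2$)
$E{\left(D \right)} = 2 + D$ ($E{\left(D \right)} = 4 + \left(D - 2\right) = 4 + \left(-2 + D\right) = 2 + D$)
$R = 8$ ($R = 22 - \left(2 + 12\right) = 22 - 14 = 8$)
$R U = 8 \cdot 2 = 16$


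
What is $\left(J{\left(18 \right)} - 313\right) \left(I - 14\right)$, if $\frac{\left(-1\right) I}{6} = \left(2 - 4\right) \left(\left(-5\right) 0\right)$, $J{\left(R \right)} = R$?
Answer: $4130$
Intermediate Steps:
$I = 0$ ($I = - 6 \left(2 - 4\right) \left(\left(-5\right) 0\right) = - 6 \left(\left(-2\right) 0\right) = \left(-6\right) 0 = 0$)
$\left(J{\left(18 \right)} - 313\right) \left(I - 14\right) = \left(18 - 313\right) \left(0 - 14\right) = \left(-295\right) \left(-14\right) = 4130$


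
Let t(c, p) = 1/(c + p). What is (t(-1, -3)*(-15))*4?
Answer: 15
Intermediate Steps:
(t(-1, -3)*(-15))*4 = (-15/(-1 - 3))*4 = (-15/(-4))*4 = -¼*(-15)*4 = (15/4)*4 = 15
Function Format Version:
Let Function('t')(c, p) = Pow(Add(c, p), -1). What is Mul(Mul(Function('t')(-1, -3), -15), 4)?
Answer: 15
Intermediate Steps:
Mul(Mul(Function('t')(-1, -3), -15), 4) = Mul(Mul(Pow(Add(-1, -3), -1), -15), 4) = Mul(Mul(Pow(-4, -1), -15), 4) = Mul(Mul(Rational(-1, 4), -15), 4) = Mul(Rational(15, 4), 4) = 15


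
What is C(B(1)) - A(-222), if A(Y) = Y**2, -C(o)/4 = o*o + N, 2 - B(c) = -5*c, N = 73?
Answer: -49772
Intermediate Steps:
B(c) = 2 + 5*c (B(c) = 2 - (-5)*c = 2 + 5*c)
C(o) = -292 - 4*o**2 (C(o) = -4*(o*o + 73) = -4*(o**2 + 73) = -4*(73 + o**2) = -292 - 4*o**2)
C(B(1)) - A(-222) = (-292 - 4*(2 + 5*1)**2) - 1*(-222)**2 = (-292 - 4*(2 + 5)**2) - 1*49284 = (-292 - 4*7**2) - 49284 = (-292 - 4*49) - 49284 = (-292 - 196) - 49284 = -488 - 49284 = -49772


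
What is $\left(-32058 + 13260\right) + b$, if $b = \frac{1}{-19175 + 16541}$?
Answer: $- \frac{49513933}{2634} \approx -18798.0$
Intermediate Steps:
$b = - \frac{1}{2634}$ ($b = \frac{1}{-2634} = - \frac{1}{2634} \approx -0.00037965$)
$\left(-32058 + 13260\right) + b = \left(-32058 + 13260\right) - \frac{1}{2634} = -18798 - \frac{1}{2634} = - \frac{49513933}{2634}$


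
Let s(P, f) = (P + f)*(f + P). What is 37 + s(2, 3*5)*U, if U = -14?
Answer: -4009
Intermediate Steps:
s(P, f) = (P + f)**2 (s(P, f) = (P + f)*(P + f) = (P + f)**2)
37 + s(2, 3*5)*U = 37 + (2 + 3*5)**2*(-14) = 37 + (2 + 15)**2*(-14) = 37 + 17**2*(-14) = 37 + 289*(-14) = 37 - 4046 = -4009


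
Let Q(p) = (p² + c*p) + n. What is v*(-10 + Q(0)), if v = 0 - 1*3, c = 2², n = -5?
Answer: 45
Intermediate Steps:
c = 4
Q(p) = -5 + p² + 4*p (Q(p) = (p² + 4*p) - 5 = -5 + p² + 4*p)
v = -3 (v = 0 - 3 = -3)
v*(-10 + Q(0)) = -3*(-10 + (-5 + 0² + 4*0)) = -3*(-10 + (-5 + 0 + 0)) = -3*(-10 - 5) = -3*(-15) = 45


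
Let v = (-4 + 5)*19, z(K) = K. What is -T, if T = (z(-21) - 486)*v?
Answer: 9633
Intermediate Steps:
v = 19 (v = 1*19 = 19)
T = -9633 (T = (-21 - 486)*19 = -507*19 = -9633)
-T = -1*(-9633) = 9633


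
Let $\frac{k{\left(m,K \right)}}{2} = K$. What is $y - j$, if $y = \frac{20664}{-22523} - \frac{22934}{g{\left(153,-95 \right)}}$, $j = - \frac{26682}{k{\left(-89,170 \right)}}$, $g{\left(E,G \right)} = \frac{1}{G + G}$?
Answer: $\frac{16684619135063}{3828910} \approx 4.3575 \cdot 10^{6}$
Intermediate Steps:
$k{\left(m,K \right)} = 2 K$
$g{\left(E,G \right)} = \frac{1}{2 G}$
$j = - \frac{13341}{170}$ ($j = - \frac{26682}{2 \cdot 170} = - \frac{26682}{340} = \left(-26682\right) \frac{1}{340} = - \frac{13341}{170} \approx -78.476$)
$y = \frac{98143050916}{22523}$ ($y = \frac{20664}{-22523} - \frac{22934}{\frac{1}{2} \frac{1}{-95}} = 20664 \left(- \frac{1}{22523}\right) - \frac{22934}{\frac{1}{2} \left(- \frac{1}{95}\right)} = - \frac{20664}{22523} - \frac{22934}{- \frac{1}{190}} = - \frac{20664}{22523} - -4357460 = - \frac{20664}{22523} + 4357460 = \frac{98143050916}{22523} \approx 4.3575 \cdot 10^{6}$)
$y - j = \frac{98143050916}{22523} - - \frac{13341}{170} = \frac{98143050916}{22523} + \frac{13341}{170} = \frac{16684619135063}{3828910}$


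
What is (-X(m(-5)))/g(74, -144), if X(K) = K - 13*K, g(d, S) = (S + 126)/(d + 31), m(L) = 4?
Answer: -280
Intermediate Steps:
g(d, S) = (126 + S)/(31 + d)
X(K) = -12*K
(-X(m(-5)))/g(74, -144) = (-(-12)*4)/(((126 - 144)/(31 + 74))) = (-1*(-48))/((-18/105)) = 48/(((1/105)*(-18))) = 48/(-6/35) = 48*(-35/6) = -280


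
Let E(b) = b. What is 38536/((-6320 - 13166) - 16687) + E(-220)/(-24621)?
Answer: -940836796/890615433 ≈ -1.0564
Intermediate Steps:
38536/((-6320 - 13166) - 16687) + E(-220)/(-24621) = 38536/((-6320 - 13166) - 16687) - 220/(-24621) = 38536/(-19486 - 16687) - 220*(-1/24621) = 38536/(-36173) + 220/24621 = 38536*(-1/36173) + 220/24621 = -38536/36173 + 220/24621 = -940836796/890615433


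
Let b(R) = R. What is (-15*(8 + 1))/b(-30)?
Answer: 9/2 ≈ 4.5000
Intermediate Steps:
(-15*(8 + 1))/b(-30) = -15*(8 + 1)/(-30) = -15*9*(-1/30) = -135*(-1/30) = 9/2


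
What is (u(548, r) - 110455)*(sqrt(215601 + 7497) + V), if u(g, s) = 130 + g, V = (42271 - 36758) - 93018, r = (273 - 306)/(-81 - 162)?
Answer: 9606036385 - 2085763*sqrt(618) ≈ 9.5542e+9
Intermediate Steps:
r = 11/81 (r = -33/(-243) = -33*(-1/243) = 11/81 ≈ 0.13580)
V = -87505 (V = 5513 - 93018 = -87505)
(u(548, r) - 110455)*(sqrt(215601 + 7497) + V) = ((130 + 548) - 110455)*(sqrt(215601 + 7497) - 87505) = (678 - 110455)*(sqrt(223098) - 87505) = -109777*(19*sqrt(618) - 87505) = -109777*(-87505 + 19*sqrt(618)) = 9606036385 - 2085763*sqrt(618)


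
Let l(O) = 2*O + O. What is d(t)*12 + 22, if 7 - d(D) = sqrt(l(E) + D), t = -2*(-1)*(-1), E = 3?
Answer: 106 - 12*sqrt(7) ≈ 74.251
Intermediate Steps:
t = -2 (t = 2*(-1) = -2)
l(O) = 3*O
d(D) = 7 - sqrt(9 + D) (d(D) = 7 - sqrt(3*3 + D) = 7 - sqrt(9 + D))
d(t)*12 + 22 = (7 - sqrt(9 - 2))*12 + 22 = (7 - sqrt(7))*12 + 22 = (84 - 12*sqrt(7)) + 22 = 106 - 12*sqrt(7)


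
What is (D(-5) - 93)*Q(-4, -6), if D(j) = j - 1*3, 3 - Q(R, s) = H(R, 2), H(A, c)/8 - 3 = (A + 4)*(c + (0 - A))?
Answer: 2121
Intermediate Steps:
H(A, c) = 24 + 8*(4 + A)*(c - A) (H(A, c) = 24 + 8*((A + 4)*(c + (0 - A))) = 24 + 8*((4 + A)*(c - A)) = 24 + 8*(4 + A)*(c - A))
Q(R, s) = -85 + 8*R² + 16*R (Q(R, s) = 3 - (24 - 32*R - 8*R² + 32*2 + 8*R*2) = 3 - (24 - 32*R - 8*R² + 64 + 16*R) = 3 - (88 - 16*R - 8*R²) = 3 + (-88 + 8*R² + 16*R) = -85 + 8*R² + 16*R)
D(j) = -3 + j (D(j) = j - 3 = -3 + j)
(D(-5) - 93)*Q(-4, -6) = ((-3 - 5) - 93)*(-85 + 8*(-4)² + 16*(-4)) = (-8 - 93)*(-85 + 8*16 - 64) = -101*(-85 + 128 - 64) = -101*(-21) = 2121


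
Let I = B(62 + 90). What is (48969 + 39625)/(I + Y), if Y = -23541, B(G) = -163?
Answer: -44297/11852 ≈ -3.7375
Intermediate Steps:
I = -163
(48969 + 39625)/(I + Y) = (48969 + 39625)/(-163 - 23541) = 88594/(-23704) = 88594*(-1/23704) = -44297/11852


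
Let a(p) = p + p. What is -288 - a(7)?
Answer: -302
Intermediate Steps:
a(p) = 2*p
-288 - a(7) = -288 - 2*7 = -288 - 1*14 = -288 - 14 = -302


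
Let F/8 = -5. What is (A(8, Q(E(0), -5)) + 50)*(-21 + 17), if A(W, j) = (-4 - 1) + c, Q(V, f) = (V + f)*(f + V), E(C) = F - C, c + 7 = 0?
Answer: -152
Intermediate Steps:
F = -40 (F = 8*(-5) = -40)
c = -7 (c = -7 + 0 = -7)
E(C) = -40 - C
Q(V, f) = (V + f)² (Q(V, f) = (V + f)*(V + f) = (V + f)²)
A(W, j) = -12 (A(W, j) = (-4 - 1) - 7 = -5 - 7 = -12)
(A(8, Q(E(0), -5)) + 50)*(-21 + 17) = (-12 + 50)*(-21 + 17) = 38*(-4) = -152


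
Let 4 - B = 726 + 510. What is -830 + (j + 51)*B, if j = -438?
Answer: 475954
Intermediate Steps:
B = -1232 (B = 4 - (726 + 510) = 4 - 1*1236 = 4 - 1236 = -1232)
-830 + (j + 51)*B = -830 + (-438 + 51)*(-1232) = -830 - 387*(-1232) = -830 + 476784 = 475954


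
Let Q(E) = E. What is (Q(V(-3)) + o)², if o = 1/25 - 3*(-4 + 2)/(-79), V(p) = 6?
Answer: 138744841/3900625 ≈ 35.570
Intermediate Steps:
o = -71/1975 (o = 1*(1/25) - 3*(-2)*(-1/79) = 1/25 + 6*(-1/79) = 1/25 - 6/79 = -71/1975 ≈ -0.035949)
(Q(V(-3)) + o)² = (6 - 71/1975)² = (11779/1975)² = 138744841/3900625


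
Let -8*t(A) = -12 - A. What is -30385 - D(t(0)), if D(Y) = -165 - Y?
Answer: -60437/2 ≈ -30219.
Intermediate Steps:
t(A) = 3/2 + A/8 (t(A) = -(-12 - A)/8 = 3/2 + A/8)
-30385 - D(t(0)) = -30385 - (-165 - (3/2 + (⅛)*0)) = -30385 - (-165 - (3/2 + 0)) = -30385 - (-165 - 1*3/2) = -30385 - (-165 - 3/2) = -30385 - 1*(-333/2) = -30385 + 333/2 = -60437/2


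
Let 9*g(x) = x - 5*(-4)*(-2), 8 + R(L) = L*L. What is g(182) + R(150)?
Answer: 202570/9 ≈ 22508.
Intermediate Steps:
R(L) = -8 + L² (R(L) = -8 + L*L = -8 + L²)
g(x) = -40/9 + x/9 (g(x) = (x - 5*(-4)*(-2))/9 = (x + 20*(-2))/9 = (x - 40)/9 = (-40 + x)/9 = -40/9 + x/9)
g(182) + R(150) = (-40/9 + (⅑)*182) + (-8 + 150²) = (-40/9 + 182/9) + (-8 + 22500) = 142/9 + 22492 = 202570/9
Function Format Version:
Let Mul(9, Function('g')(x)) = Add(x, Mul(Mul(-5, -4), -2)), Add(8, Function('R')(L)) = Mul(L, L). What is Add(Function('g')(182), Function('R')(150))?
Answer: Rational(202570, 9) ≈ 22508.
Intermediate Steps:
Function('R')(L) = Add(-8, Pow(L, 2)) (Function('R')(L) = Add(-8, Mul(L, L)) = Add(-8, Pow(L, 2)))
Function('g')(x) = Add(Rational(-40, 9), Mul(Rational(1, 9), x)) (Function('g')(x) = Mul(Rational(1, 9), Add(x, Mul(Mul(-5, -4), -2))) = Mul(Rational(1, 9), Add(x, Mul(20, -2))) = Mul(Rational(1, 9), Add(x, -40)) = Mul(Rational(1, 9), Add(-40, x)) = Add(Rational(-40, 9), Mul(Rational(1, 9), x)))
Add(Function('g')(182), Function('R')(150)) = Add(Add(Rational(-40, 9), Mul(Rational(1, 9), 182)), Add(-8, Pow(150, 2))) = Add(Add(Rational(-40, 9), Rational(182, 9)), Add(-8, 22500)) = Add(Rational(142, 9), 22492) = Rational(202570, 9)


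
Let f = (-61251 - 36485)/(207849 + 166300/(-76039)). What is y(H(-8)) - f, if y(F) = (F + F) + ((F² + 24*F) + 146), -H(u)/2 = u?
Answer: 12935483145102/15804463811 ≈ 818.47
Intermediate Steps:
H(u) = -2*u
y(F) = 146 + F² + 26*F (y(F) = 2*F + (146 + F² + 24*F) = 146 + F² + 26*F)
f = -7431747704/15804463811 (f = -97736/(207849 + 166300*(-1/76039)) = -97736/(207849 - 166300/76039) = -97736/15804463811/76039 = -97736*76039/15804463811 = -7431747704/15804463811 ≈ -0.47023)
y(H(-8)) - f = (146 + (-2*(-8))² + 26*(-2*(-8))) - 1*(-7431747704/15804463811) = (146 + 16² + 26*16) + 7431747704/15804463811 = (146 + 256 + 416) + 7431747704/15804463811 = 818 + 7431747704/15804463811 = 12935483145102/15804463811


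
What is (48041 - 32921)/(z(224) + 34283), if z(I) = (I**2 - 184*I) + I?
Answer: 5040/14489 ≈ 0.34785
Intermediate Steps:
z(I) = I**2 - 183*I
(48041 - 32921)/(z(224) + 34283) = (48041 - 32921)/(224*(-183 + 224) + 34283) = 15120/(224*41 + 34283) = 15120/(9184 + 34283) = 15120/43467 = 15120*(1/43467) = 5040/14489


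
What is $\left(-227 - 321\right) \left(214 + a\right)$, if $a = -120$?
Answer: $-51512$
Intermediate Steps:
$\left(-227 - 321\right) \left(214 + a\right) = \left(-227 - 321\right) \left(214 - 120\right) = \left(-548\right) 94 = -51512$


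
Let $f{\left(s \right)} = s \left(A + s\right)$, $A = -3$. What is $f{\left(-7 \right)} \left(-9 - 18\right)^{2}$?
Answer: $51030$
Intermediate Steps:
$f{\left(s \right)} = s \left(-3 + s\right)$
$f{\left(-7 \right)} \left(-9 - 18\right)^{2} = - 7 \left(-3 - 7\right) \left(-9 - 18\right)^{2} = \left(-7\right) \left(-10\right) \left(-27\right)^{2} = 70 \cdot 729 = 51030$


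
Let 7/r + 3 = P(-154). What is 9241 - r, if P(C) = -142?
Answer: 1339952/145 ≈ 9241.0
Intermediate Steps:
r = -7/145 (r = 7/(-3 - 142) = 7/(-145) = 7*(-1/145) = -7/145 ≈ -0.048276)
9241 - r = 9241 - 1*(-7/145) = 9241 + 7/145 = 1339952/145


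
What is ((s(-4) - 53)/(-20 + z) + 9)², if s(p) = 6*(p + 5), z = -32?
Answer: 265225/2704 ≈ 98.086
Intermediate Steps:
s(p) = 30 + 6*p (s(p) = 6*(5 + p) = 30 + 6*p)
((s(-4) - 53)/(-20 + z) + 9)² = (((30 + 6*(-4)) - 53)/(-20 - 32) + 9)² = (((30 - 24) - 53)/(-52) + 9)² = ((6 - 53)*(-1/52) + 9)² = (-47*(-1/52) + 9)² = (47/52 + 9)² = (515/52)² = 265225/2704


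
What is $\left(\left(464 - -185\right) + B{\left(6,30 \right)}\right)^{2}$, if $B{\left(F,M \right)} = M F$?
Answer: $687241$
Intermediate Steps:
$B{\left(F,M \right)} = F M$
$\left(\left(464 - -185\right) + B{\left(6,30 \right)}\right)^{2} = \left(\left(464 - -185\right) + 6 \cdot 30\right)^{2} = \left(\left(464 + 185\right) + 180\right)^{2} = \left(649 + 180\right)^{2} = 829^{2} = 687241$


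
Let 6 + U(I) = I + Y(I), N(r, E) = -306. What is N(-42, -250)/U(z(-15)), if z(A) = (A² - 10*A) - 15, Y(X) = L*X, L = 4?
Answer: -51/299 ≈ -0.17057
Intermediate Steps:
Y(X) = 4*X
z(A) = -15 + A² - 10*A
U(I) = -6 + 5*I (U(I) = -6 + (I + 4*I) = -6 + 5*I)
N(-42, -250)/U(z(-15)) = -306/(-6 + 5*(-15 + (-15)² - 10*(-15))) = -306/(-6 + 5*(-15 + 225 + 150)) = -306/(-6 + 5*360) = -306/(-6 + 1800) = -306/1794 = -306*1/1794 = -51/299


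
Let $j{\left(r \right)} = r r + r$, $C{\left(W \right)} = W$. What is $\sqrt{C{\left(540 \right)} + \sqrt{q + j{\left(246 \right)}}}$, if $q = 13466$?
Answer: $\sqrt{540 + 2 \sqrt{18557}} \approx 28.503$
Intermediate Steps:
$j{\left(r \right)} = r + r^{2}$ ($j{\left(r \right)} = r^{2} + r = r + r^{2}$)
$\sqrt{C{\left(540 \right)} + \sqrt{q + j{\left(246 \right)}}} = \sqrt{540 + \sqrt{13466 + 246 \left(1 + 246\right)}} = \sqrt{540 + \sqrt{13466 + 246 \cdot 247}} = \sqrt{540 + \sqrt{13466 + 60762}} = \sqrt{540 + \sqrt{74228}} = \sqrt{540 + 2 \sqrt{18557}}$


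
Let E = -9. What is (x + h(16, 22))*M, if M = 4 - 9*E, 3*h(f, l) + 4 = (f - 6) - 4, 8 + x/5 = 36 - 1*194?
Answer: -211480/3 ≈ -70493.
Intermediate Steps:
x = -830 (x = -40 + 5*(36 - 1*194) = -40 + 5*(36 - 194) = -40 + 5*(-158) = -40 - 790 = -830)
h(f, l) = -14/3 + f/3 (h(f, l) = -4/3 + ((f - 6) - 4)/3 = -4/3 + ((-6 + f) - 4)/3 = -4/3 + (-10 + f)/3 = -4/3 + (-10/3 + f/3) = -14/3 + f/3)
M = 85 (M = 4 - 9*(-9) = 4 + 81 = 85)
(x + h(16, 22))*M = (-830 + (-14/3 + (1/3)*16))*85 = (-830 + (-14/3 + 16/3))*85 = (-830 + 2/3)*85 = -2488/3*85 = -211480/3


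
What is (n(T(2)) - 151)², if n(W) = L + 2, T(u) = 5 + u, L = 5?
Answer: 20736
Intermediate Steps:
n(W) = 7 (n(W) = 5 + 2 = 7)
(n(T(2)) - 151)² = (7 - 151)² = (-144)² = 20736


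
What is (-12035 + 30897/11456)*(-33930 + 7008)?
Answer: 1855492010043/5728 ≈ 3.2393e+8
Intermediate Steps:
(-12035 + 30897/11456)*(-33930 + 7008) = (-12035 + 30897*(1/11456))*(-26922) = (-12035 + 30897/11456)*(-26922) = -137842063/11456*(-26922) = 1855492010043/5728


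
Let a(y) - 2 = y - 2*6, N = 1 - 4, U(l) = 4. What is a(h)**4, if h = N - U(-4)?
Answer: 83521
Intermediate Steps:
N = -3
h = -7 (h = -3 - 1*4 = -3 - 4 = -7)
a(y) = -10 + y (a(y) = 2 + (y - 2*6) = 2 + (y - 12) = 2 + (-12 + y) = -10 + y)
a(h)**4 = (-10 - 7)**4 = (-17)**4 = 83521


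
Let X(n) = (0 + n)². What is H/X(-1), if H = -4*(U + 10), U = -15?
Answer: 20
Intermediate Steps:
X(n) = n²
H = 20 (H = -4*(-15 + 10) = -4*(-5) = 20)
H/X(-1) = 20/((-1)²) = 20/1 = 20*1 = 20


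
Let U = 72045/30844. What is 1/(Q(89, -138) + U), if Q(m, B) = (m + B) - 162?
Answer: -30844/6436039 ≈ -0.0047924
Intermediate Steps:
U = 72045/30844 (U = 72045*(1/30844) = 72045/30844 ≈ 2.3358)
Q(m, B) = -162 + B + m (Q(m, B) = (B + m) - 162 = -162 + B + m)
1/(Q(89, -138) + U) = 1/((-162 - 138 + 89) + 72045/30844) = 1/(-211 + 72045/30844) = 1/(-6436039/30844) = -30844/6436039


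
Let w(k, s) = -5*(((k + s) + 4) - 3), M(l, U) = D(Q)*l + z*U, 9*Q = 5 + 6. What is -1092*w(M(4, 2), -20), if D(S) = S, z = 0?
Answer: -231140/3 ≈ -77047.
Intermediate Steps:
Q = 11/9 (Q = (5 + 6)/9 = (1/9)*11 = 11/9 ≈ 1.2222)
M(l, U) = 11*l/9 (M(l, U) = 11*l/9 + 0*U = 11*l/9 + 0 = 11*l/9)
w(k, s) = -5 - 5*k - 5*s (w(k, s) = -5*((4 + k + s) - 3) = -5*(1 + k + s) = -5 - 5*k - 5*s)
-1092*w(M(4, 2), -20) = -1092*(-5 - 55*4/9 - 5*(-20)) = -1092*(-5 - 5*44/9 + 100) = -1092*(-5 - 220/9 + 100) = -1092*635/9 = -231140/3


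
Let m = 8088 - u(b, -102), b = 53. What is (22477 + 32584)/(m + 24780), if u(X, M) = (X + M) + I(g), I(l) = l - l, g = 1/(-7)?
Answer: 55061/32917 ≈ 1.6727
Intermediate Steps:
g = -1/7 ≈ -0.14286
I(l) = 0
u(X, M) = M + X (u(X, M) = (X + M) + 0 = (M + X) + 0 = M + X)
m = 8137 (m = 8088 - (-102 + 53) = 8088 - 1*(-49) = 8088 + 49 = 8137)
(22477 + 32584)/(m + 24780) = (22477 + 32584)/(8137 + 24780) = 55061/32917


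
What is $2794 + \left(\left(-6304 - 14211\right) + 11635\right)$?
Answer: $-6086$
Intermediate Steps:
$2794 + \left(\left(-6304 - 14211\right) + 11635\right) = 2794 + \left(-20515 + 11635\right) = 2794 - 8880 = -6086$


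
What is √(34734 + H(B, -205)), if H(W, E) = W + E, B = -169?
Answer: 2*√8590 ≈ 185.36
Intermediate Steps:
H(W, E) = E + W
√(34734 + H(B, -205)) = √(34734 + (-205 - 169)) = √(34734 - 374) = √34360 = 2*√8590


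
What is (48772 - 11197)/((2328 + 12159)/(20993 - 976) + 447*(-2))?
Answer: -250712925/5960237 ≈ -42.064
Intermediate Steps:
(48772 - 11197)/((2328 + 12159)/(20993 - 976) + 447*(-2)) = 37575/(14487/20017 - 894) = 37575/(-17880711/20017) = 37575*(-20017/17880711) = -250712925/5960237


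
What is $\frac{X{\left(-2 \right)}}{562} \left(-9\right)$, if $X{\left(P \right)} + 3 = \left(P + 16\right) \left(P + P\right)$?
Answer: $\frac{531}{562} \approx 0.94484$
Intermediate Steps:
$X{\left(P \right)} = -3 + 2 P \left(16 + P\right)$ ($X{\left(P \right)} = -3 + \left(P + 16\right) \left(P + P\right) = -3 + \left(16 + P\right) 2 P = -3 + 2 P \left(16 + P\right)$)
$\frac{X{\left(-2 \right)}}{562} \left(-9\right) = \frac{-3 + 2 \left(-2\right)^{2} + 32 \left(-2\right)}{562} \left(-9\right) = \left(-3 + 2 \cdot 4 - 64\right) \frac{1}{562} \left(-9\right) = \left(-3 + 8 - 64\right) \frac{1}{562} \left(-9\right) = \left(-59\right) \frac{1}{562} \left(-9\right) = \left(- \frac{59}{562}\right) \left(-9\right) = \frac{531}{562}$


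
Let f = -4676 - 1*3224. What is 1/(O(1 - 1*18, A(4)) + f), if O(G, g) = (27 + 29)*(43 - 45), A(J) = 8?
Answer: -1/8012 ≈ -0.00012481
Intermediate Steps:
f = -7900 (f = -4676 - 3224 = -7900)
O(G, g) = -112 (O(G, g) = 56*(-2) = -112)
1/(O(1 - 1*18, A(4)) + f) = 1/(-112 - 7900) = 1/(-8012) = -1/8012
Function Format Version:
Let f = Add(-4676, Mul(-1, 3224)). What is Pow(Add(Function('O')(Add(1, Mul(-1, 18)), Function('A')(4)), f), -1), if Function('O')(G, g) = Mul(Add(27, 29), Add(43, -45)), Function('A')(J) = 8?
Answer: Rational(-1, 8012) ≈ -0.00012481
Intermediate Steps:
f = -7900 (f = Add(-4676, -3224) = -7900)
Function('O')(G, g) = -112 (Function('O')(G, g) = Mul(56, -2) = -112)
Pow(Add(Function('O')(Add(1, Mul(-1, 18)), Function('A')(4)), f), -1) = Pow(Add(-112, -7900), -1) = Pow(-8012, -1) = Rational(-1, 8012)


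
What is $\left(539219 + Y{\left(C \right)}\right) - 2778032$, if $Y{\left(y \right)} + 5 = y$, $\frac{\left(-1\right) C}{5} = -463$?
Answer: $-2236503$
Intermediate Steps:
$C = 2315$ ($C = \left(-5\right) \left(-463\right) = 2315$)
$Y{\left(y \right)} = -5 + y$
$\left(539219 + Y{\left(C \right)}\right) - 2778032 = \left(539219 + \left(-5 + 2315\right)\right) - 2778032 = \left(539219 + 2310\right) - 2778032 = 541529 - 2778032 = -2236503$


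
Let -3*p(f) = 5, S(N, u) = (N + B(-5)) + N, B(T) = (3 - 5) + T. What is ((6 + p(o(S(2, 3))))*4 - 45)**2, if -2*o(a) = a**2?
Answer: 6889/9 ≈ 765.44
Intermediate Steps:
B(T) = -2 + T
S(N, u) = -7 + 2*N (S(N, u) = (N + (-2 - 5)) + N = (N - 7) + N = (-7 + N) + N = -7 + 2*N)
o(a) = -a**2/2
p(f) = -5/3 (p(f) = -1/3*5 = -5/3)
((6 + p(o(S(2, 3))))*4 - 45)**2 = ((6 - 5/3)*4 - 45)**2 = ((13/3)*4 - 45)**2 = (52/3 - 45)**2 = (-83/3)**2 = 6889/9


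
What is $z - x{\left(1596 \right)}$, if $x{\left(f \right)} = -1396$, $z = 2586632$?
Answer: $2588028$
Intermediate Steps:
$z - x{\left(1596 \right)} = 2586632 - -1396 = 2586632 + 1396 = 2588028$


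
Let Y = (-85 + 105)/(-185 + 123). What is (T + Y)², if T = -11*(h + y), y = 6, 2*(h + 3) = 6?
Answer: 4227136/961 ≈ 4398.7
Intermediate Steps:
h = 0 (h = -3 + (½)*6 = -3 + 3 = 0)
Y = -10/31 (Y = 20/(-62) = 20*(-1/62) = -10/31 ≈ -0.32258)
T = -66 (T = -11*(0 + 6) = -11*6 = -66)
(T + Y)² = (-66 - 10/31)² = (-2056/31)² = 4227136/961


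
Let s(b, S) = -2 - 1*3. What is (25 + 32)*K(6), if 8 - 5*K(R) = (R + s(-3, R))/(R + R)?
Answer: 361/4 ≈ 90.250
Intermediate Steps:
s(b, S) = -5 (s(b, S) = -2 - 3 = -5)
K(R) = 8/5 - (-5 + R)/(10*R) (K(R) = 8/5 - (R - 5)/(5*(R + R)) = 8/5 - (-5 + R)/(5*(2*R)) = 8/5 - (-5 + R)*1/(2*R)/5 = 8/5 - (-5 + R)/(10*R))
(25 + 32)*K(6) = (25 + 32)*((1/2)*(1 + 3*6)/6) = 57*((1/2)*(1/6)*(1 + 18)) = 57*((1/2)*(1/6)*19) = 57*(19/12) = 361/4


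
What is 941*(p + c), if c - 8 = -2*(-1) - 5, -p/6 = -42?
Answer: 241837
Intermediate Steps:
p = 252 (p = -6*(-42) = 252)
c = 5 (c = 8 + (-2*(-1) - 5) = 8 + (2 - 5) = 8 - 3 = 5)
941*(p + c) = 941*(252 + 5) = 941*257 = 241837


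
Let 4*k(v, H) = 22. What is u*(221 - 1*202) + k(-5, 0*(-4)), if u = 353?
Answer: 13425/2 ≈ 6712.5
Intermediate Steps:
k(v, H) = 11/2 (k(v, H) = (¼)*22 = 11/2)
u*(221 - 1*202) + k(-5, 0*(-4)) = 353*(221 - 1*202) + 11/2 = 353*(221 - 202) + 11/2 = 353*19 + 11/2 = 6707 + 11/2 = 13425/2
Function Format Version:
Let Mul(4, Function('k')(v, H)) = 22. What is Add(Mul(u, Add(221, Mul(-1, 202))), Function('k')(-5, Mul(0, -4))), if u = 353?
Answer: Rational(13425, 2) ≈ 6712.5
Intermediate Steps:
Function('k')(v, H) = Rational(11, 2) (Function('k')(v, H) = Mul(Rational(1, 4), 22) = Rational(11, 2))
Add(Mul(u, Add(221, Mul(-1, 202))), Function('k')(-5, Mul(0, -4))) = Add(Mul(353, Add(221, Mul(-1, 202))), Rational(11, 2)) = Add(Mul(353, Add(221, -202)), Rational(11, 2)) = Add(Mul(353, 19), Rational(11, 2)) = Add(6707, Rational(11, 2)) = Rational(13425, 2)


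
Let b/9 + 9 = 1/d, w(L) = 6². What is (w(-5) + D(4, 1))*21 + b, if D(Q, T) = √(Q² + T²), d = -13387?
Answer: 9036216/13387 + 21*√17 ≈ 761.58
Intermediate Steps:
w(L) = 36
b = -1084356/13387 (b = -81 + 9/(-13387) = -81 + 9*(-1/13387) = -81 - 9/13387 = -1084356/13387 ≈ -81.001)
(w(-5) + D(4, 1))*21 + b = (36 + √(4² + 1²))*21 - 1084356/13387 = (36 + √(16 + 1))*21 - 1084356/13387 = (36 + √17)*21 - 1084356/13387 = (756 + 21*√17) - 1084356/13387 = 9036216/13387 + 21*√17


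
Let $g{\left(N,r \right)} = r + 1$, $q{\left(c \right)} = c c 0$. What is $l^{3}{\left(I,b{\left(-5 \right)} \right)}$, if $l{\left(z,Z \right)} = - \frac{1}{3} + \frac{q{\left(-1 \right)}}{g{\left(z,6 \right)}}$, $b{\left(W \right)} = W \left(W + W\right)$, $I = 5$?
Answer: $- \frac{1}{27} \approx -0.037037$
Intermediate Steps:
$b{\left(W \right)} = 2 W^{2}$ ($b{\left(W \right)} = W 2 W = 2 W^{2}$)
$q{\left(c \right)} = 0$ ($q{\left(c \right)} = c^{2} \cdot 0 = 0$)
$g{\left(N,r \right)} = 1 + r$
$l{\left(z,Z \right)} = - \frac{1}{3}$ ($l{\left(z,Z \right)} = - \frac{1}{3} + \frac{0}{1 + 6} = \left(-1\right) \frac{1}{3} + \frac{0}{7} = - \frac{1}{3} + 0 \cdot \frac{1}{7} = - \frac{1}{3} + 0 = - \frac{1}{3}$)
$l^{3}{\left(I,b{\left(-5 \right)} \right)} = \left(- \frac{1}{3}\right)^{3} = - \frac{1}{27}$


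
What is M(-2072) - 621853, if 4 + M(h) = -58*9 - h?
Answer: -620307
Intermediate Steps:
M(h) = -526 - h (M(h) = -4 + (-58*9 - h) = -4 + (-522 - h) = -526 - h)
M(-2072) - 621853 = (-526 - 1*(-2072)) - 621853 = (-526 + 2072) - 621853 = 1546 - 621853 = -620307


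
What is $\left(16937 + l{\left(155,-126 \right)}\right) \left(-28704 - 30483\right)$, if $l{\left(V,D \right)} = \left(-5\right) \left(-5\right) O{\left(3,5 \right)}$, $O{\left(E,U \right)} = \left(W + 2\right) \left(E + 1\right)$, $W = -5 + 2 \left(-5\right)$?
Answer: $-925507119$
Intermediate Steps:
$W = -15$ ($W = -5 - 10 = -15$)
$O{\left(E,U \right)} = -13 - 13 E$ ($O{\left(E,U \right)} = \left(-15 + 2\right) \left(E + 1\right) = - 13 \left(1 + E\right) = -13 - 13 E$)
$l{\left(V,D \right)} = -1300$ ($l{\left(V,D \right)} = \left(-5\right) \left(-5\right) \left(-13 - 39\right) = 25 \left(-13 - 39\right) = 25 \left(-52\right) = -1300$)
$\left(16937 + l{\left(155,-126 \right)}\right) \left(-28704 - 30483\right) = \left(16937 - 1300\right) \left(-28704 - 30483\right) = 15637 \left(-28704 - 30483\right) = 15637 \left(-59187\right) = -925507119$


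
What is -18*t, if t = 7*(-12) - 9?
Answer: 1674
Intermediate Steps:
t = -93 (t = -84 - 9 = -93)
-18*t = -18*(-93) = 1674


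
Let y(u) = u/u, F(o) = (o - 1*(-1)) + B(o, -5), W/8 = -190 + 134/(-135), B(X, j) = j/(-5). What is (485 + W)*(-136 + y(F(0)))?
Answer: 140797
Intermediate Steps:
B(X, j) = -j/5 (B(X, j) = j*(-1/5) = -j/5)
W = -206272/135 (W = 8*(-190 + 134/(-135)) = 8*(-190 + 134*(-1/135)) = 8*(-190 - 134/135) = 8*(-25784/135) = -206272/135 ≈ -1527.9)
F(o) = 2 + o (F(o) = (o - 1*(-1)) - 1/5*(-5) = (o + 1) + 1 = (1 + o) + 1 = 2 + o)
y(u) = 1
(485 + W)*(-136 + y(F(0))) = (485 - 206272/135)*(-136 + 1) = -140797/135*(-135) = 140797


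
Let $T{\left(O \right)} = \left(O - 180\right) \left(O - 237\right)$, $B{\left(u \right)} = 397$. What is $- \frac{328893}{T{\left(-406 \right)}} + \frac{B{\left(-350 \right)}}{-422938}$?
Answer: $- \frac{34812734110}{39840548131} \approx -0.8738$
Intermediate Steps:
$T{\left(O \right)} = \left(-237 + O\right) \left(-180 + O\right)$ ($T{\left(O \right)} = \left(-180 + O\right) \left(-237 + O\right) = \left(-237 + O\right) \left(-180 + O\right)$)
$- \frac{328893}{T{\left(-406 \right)}} + \frac{B{\left(-350 \right)}}{-422938} = - \frac{328893}{42660 + \left(-406\right)^{2} - -169302} + \frac{397}{-422938} = - \frac{328893}{42660 + 164836 + 169302} + 397 \left(- \frac{1}{422938}\right) = - \frac{328893}{376798} - \frac{397}{422938} = - \frac{34812734110}{39840548131}$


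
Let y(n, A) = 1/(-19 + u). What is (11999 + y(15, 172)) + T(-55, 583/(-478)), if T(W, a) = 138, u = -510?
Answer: 6420472/529 ≈ 12137.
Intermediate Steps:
y(n, A) = -1/529 (y(n, A) = 1/(-19 - 510) = 1/(-529) = -1/529)
(11999 + y(15, 172)) + T(-55, 583/(-478)) = (11999 - 1/529) + 138 = 6347470/529 + 138 = 6420472/529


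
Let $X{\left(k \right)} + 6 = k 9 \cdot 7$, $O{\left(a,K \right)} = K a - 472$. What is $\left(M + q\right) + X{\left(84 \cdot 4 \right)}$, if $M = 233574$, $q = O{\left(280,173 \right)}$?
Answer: $302704$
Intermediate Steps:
$O{\left(a,K \right)} = -472 + K a$
$q = 47968$ ($q = -472 + 173 \cdot 280 = -472 + 48440 = 47968$)
$X{\left(k \right)} = -6 + 63 k$ ($X{\left(k \right)} = -6 + k 9 \cdot 7 = -6 + 9 k 7 = -6 + 63 k$)
$\left(M + q\right) + X{\left(84 \cdot 4 \right)} = \left(233574 + 47968\right) - \left(6 - 63 \cdot 84 \cdot 4\right) = 281542 + \left(-6 + 63 \cdot 336\right) = 281542 + \left(-6 + 21168\right) = 281542 + 21162 = 302704$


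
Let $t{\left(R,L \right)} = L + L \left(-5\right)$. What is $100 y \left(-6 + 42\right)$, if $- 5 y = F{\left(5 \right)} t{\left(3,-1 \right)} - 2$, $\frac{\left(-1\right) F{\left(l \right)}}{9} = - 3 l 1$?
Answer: $-387360$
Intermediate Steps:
$t{\left(R,L \right)} = - 4 L$ ($t{\left(R,L \right)} = L - 5 L = - 4 L$)
$F{\left(l \right)} = 27 l$ ($F{\left(l \right)} = - 9 - 3 l 1 = - 9 \left(- 3 l\right) = 27 l$)
$y = - \frac{538}{5}$ ($y = - \frac{27 \cdot 5 \left(\left(-4\right) \left(-1\right)\right) - 2}{5} = - \frac{135 \cdot 4 - 2}{5} = - \frac{540 - 2}{5} = \left(- \frac{1}{5}\right) 538 = - \frac{538}{5} \approx -107.6$)
$100 y \left(-6 + 42\right) = 100 \left(- \frac{538}{5}\right) \left(-6 + 42\right) = \left(-10760\right) 36 = -387360$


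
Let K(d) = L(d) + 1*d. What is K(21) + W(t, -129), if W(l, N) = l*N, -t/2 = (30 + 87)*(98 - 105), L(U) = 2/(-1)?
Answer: -211283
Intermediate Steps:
L(U) = -2 (L(U) = 2*(-1) = -2)
t = 1638 (t = -2*(30 + 87)*(98 - 105) = -234*(-7) = -2*(-819) = 1638)
W(l, N) = N*l
K(d) = -2 + d (K(d) = -2 + 1*d = -2 + d)
K(21) + W(t, -129) = (-2 + 21) - 129*1638 = 19 - 211302 = -211283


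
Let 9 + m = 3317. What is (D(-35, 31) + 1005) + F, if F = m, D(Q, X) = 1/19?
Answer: 81948/19 ≈ 4313.1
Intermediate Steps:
D(Q, X) = 1/19
m = 3308 (m = -9 + 3317 = 3308)
F = 3308
(D(-35, 31) + 1005) + F = (1/19 + 1005) + 3308 = 19096/19 + 3308 = 81948/19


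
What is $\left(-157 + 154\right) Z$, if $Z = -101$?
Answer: $303$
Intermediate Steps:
$\left(-157 + 154\right) Z = \left(-157 + 154\right) \left(-101\right) = \left(-3\right) \left(-101\right) = 303$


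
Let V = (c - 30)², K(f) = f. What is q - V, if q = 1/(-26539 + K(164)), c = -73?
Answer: -279812376/26375 ≈ -10609.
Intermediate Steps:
q = -1/26375 (q = 1/(-26539 + 164) = 1/(-26375) = -1/26375 ≈ -3.7915e-5)
V = 10609 (V = (-73 - 30)² = (-103)² = 10609)
q - V = -1/26375 - 1*10609 = -1/26375 - 10609 = -279812376/26375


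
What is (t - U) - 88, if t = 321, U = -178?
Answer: 411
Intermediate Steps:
(t - U) - 88 = (321 - 1*(-178)) - 88 = (321 + 178) - 88 = 499 - 88 = 411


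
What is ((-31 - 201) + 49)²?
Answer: 33489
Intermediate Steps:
((-31 - 201) + 49)² = (-232 + 49)² = (-183)² = 33489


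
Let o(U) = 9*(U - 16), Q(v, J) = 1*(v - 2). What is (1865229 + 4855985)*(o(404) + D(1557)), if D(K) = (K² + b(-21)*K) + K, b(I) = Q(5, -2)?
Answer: 16359226518366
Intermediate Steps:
Q(v, J) = -2 + v (Q(v, J) = 1*(-2 + v) = -2 + v)
b(I) = 3 (b(I) = -2 + 5 = 3)
o(U) = -144 + 9*U (o(U) = 9*(-16 + U) = -144 + 9*U)
D(K) = K² + 4*K (D(K) = (K² + 3*K) + K = K² + 4*K)
(1865229 + 4855985)*(o(404) + D(1557)) = (1865229 + 4855985)*((-144 + 9*404) + 1557*(4 + 1557)) = 6721214*((-144 + 3636) + 1557*1561) = 6721214*(3492 + 2430477) = 6721214*2433969 = 16359226518366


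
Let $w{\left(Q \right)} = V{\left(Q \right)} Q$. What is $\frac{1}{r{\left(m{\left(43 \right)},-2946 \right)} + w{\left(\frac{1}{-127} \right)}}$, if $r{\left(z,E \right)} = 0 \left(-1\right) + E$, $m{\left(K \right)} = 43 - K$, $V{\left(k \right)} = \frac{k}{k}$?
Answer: $- \frac{127}{374143} \approx -0.00033944$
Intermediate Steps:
$V{\left(k \right)} = 1$
$r{\left(z,E \right)} = E$ ($r{\left(z,E \right)} = 0 + E = E$)
$w{\left(Q \right)} = Q$ ($w{\left(Q \right)} = 1 Q = Q$)
$\frac{1}{r{\left(m{\left(43 \right)},-2946 \right)} + w{\left(\frac{1}{-127} \right)}} = \frac{1}{-2946 + \frac{1}{-127}} = \frac{1}{-2946 - \frac{1}{127}} = \frac{1}{- \frac{374143}{127}} = - \frac{127}{374143}$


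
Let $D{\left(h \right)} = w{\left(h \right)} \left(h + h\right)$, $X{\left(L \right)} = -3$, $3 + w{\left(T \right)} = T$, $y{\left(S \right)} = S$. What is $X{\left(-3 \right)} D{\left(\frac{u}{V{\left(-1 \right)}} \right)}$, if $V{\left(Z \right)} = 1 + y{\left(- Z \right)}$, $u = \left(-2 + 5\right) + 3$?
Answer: $0$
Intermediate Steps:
$w{\left(T \right)} = -3 + T$
$u = 6$ ($u = 3 + 3 = 6$)
$V{\left(Z \right)} = 1 - Z$
$D{\left(h \right)} = 2 h \left(-3 + h\right)$ ($D{\left(h \right)} = \left(-3 + h\right) \left(h + h\right) = \left(-3 + h\right) 2 h = 2 h \left(-3 + h\right)$)
$X{\left(-3 \right)} D{\left(\frac{u}{V{\left(-1 \right)}} \right)} = - 3 \cdot 2 \frac{6}{1 - -1} \left(-3 + \frac{6}{1 - -1}\right) = - 3 \cdot 2 \frac{6}{1 + 1} \left(-3 + \frac{6}{1 + 1}\right) = - 3 \cdot 2 \cdot \frac{6}{2} \left(-3 + \frac{6}{2}\right) = - 3 \cdot 2 \cdot 6 \cdot \frac{1}{2} \left(-3 + 6 \cdot \frac{1}{2}\right) = - 3 \cdot 2 \cdot 3 \left(-3 + 3\right) = - 3 \cdot 2 \cdot 3 \cdot 0 = \left(-3\right) 0 = 0$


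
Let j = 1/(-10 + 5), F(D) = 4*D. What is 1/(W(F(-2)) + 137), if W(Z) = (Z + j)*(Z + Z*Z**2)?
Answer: 1/4401 ≈ 0.00022722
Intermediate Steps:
j = -1/5 (j = 1/(-5) = -1/5 ≈ -0.20000)
W(Z) = (-1/5 + Z)*(Z + Z**3) (W(Z) = (Z - 1/5)*(Z + Z*Z**2) = (-1/5 + Z)*(Z + Z**3))
1/(W(F(-2)) + 137) = 1/((4*(-2))*(-1/5 + 4*(-2) + (4*(-2))**3 - (4*(-2))**2/5) + 137) = 1/(-8*(-1/5 - 8 + (-8)**3 - 1/5*(-8)**2) + 137) = 1/(-8*(-1/5 - 8 - 512 - 1/5*64) + 137) = 1/(-8*(-1/5 - 8 - 512 - 64/5) + 137) = 1/(-8*(-533) + 137) = 1/(4264 + 137) = 1/4401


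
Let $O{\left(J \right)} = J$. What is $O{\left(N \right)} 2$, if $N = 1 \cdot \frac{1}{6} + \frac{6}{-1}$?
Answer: $- \frac{35}{3} \approx -11.667$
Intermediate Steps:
$N = - \frac{35}{6}$ ($N = 1 \cdot \frac{1}{6} + 6 \left(-1\right) = \frac{1}{6} - 6 = - \frac{35}{6} \approx -5.8333$)
$O{\left(N \right)} 2 = \left(- \frac{35}{6}\right) 2 = - \frac{35}{3}$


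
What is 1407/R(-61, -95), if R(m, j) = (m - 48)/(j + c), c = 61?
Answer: 47838/109 ≈ 438.88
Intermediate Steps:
R(m, j) = (-48 + m)/(61 + j) (R(m, j) = (m - 48)/(j + 61) = (-48 + m)/(61 + j))
1407/R(-61, -95) = 1407/(((-48 - 61)/(61 - 95))) = 1407/((-109/(-34))) = 1407/((-1/34*(-109))) = 1407/(109/34) = 1407*(34/109) = 47838/109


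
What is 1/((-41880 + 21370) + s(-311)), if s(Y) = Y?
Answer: -1/20821 ≈ -4.8028e-5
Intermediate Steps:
1/((-41880 + 21370) + s(-311)) = 1/((-41880 + 21370) - 311) = 1/(-20510 - 311) = 1/(-20821) = -1/20821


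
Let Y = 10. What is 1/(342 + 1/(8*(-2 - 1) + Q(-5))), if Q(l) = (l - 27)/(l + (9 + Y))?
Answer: 184/62921 ≈ 0.0029243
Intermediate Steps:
Q(l) = (-27 + l)/(19 + l) (Q(l) = (l - 27)/(l + (9 + 10)) = (-27 + l)/(l + 19) = (-27 + l)/(19 + l))
1/(342 + 1/(8*(-2 - 1) + Q(-5))) = 1/(342 + 1/(8*(-2 - 1) + (-27 - 5)/(19 - 5))) = 1/(342 + 1/(8*(-3) - 32/14)) = 1/(342 + 1/(-24 + (1/14)*(-32))) = 1/(342 + 1/(-24 - 16/7)) = 1/(342 + 1/(-184/7)) = 1/(342 - 7/184) = 1/(62921/184) = 184/62921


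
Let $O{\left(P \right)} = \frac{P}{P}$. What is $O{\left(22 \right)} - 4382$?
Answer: $-4381$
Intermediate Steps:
$O{\left(P \right)} = 1$
$O{\left(22 \right)} - 4382 = 1 - 4382 = -4381$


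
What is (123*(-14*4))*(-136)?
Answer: 936768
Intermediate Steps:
(123*(-14*4))*(-136) = (123*(-56))*(-136) = -6888*(-136) = 936768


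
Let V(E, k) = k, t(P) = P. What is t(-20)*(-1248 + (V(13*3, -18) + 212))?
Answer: 21080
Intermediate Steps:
t(-20)*(-1248 + (V(13*3, -18) + 212)) = -20*(-1248 + (-18 + 212)) = -20*(-1248 + 194) = -20*(-1054) = 21080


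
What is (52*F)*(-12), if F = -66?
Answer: 41184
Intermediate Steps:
(52*F)*(-12) = (52*(-66))*(-12) = -3432*(-12) = 41184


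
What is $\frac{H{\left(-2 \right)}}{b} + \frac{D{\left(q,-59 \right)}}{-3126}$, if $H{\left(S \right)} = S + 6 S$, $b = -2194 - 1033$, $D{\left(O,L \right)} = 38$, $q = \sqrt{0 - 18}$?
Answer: $- \frac{5633}{720543} \approx -0.0078177$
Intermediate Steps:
$q = 3 i \sqrt{2}$ ($q = \sqrt{-18} = 3 i \sqrt{2} \approx 4.2426 i$)
$b = -3227$
$H{\left(S \right)} = 7 S$
$\frac{H{\left(-2 \right)}}{b} + \frac{D{\left(q,-59 \right)}}{-3126} = \frac{7 \left(-2\right)}{-3227} + \frac{38}{-3126} = \left(-14\right) \left(- \frac{1}{3227}\right) + 38 \left(- \frac{1}{3126}\right) = \frac{2}{461} - \frac{19}{1563} = - \frac{5633}{720543}$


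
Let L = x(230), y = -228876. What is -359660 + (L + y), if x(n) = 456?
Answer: -588080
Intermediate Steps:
L = 456
-359660 + (L + y) = -359660 + (456 - 228876) = -359660 - 228420 = -588080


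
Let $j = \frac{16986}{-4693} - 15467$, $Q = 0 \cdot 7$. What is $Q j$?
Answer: $0$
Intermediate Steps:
$Q = 0$
$j = - \frac{3821243}{247}$ ($j = 16986 \left(- \frac{1}{4693}\right) - 15467 = - \frac{894}{247} - 15467 = - \frac{3821243}{247} \approx -15471.0$)
$Q j = 0 \left(- \frac{3821243}{247}\right) = 0$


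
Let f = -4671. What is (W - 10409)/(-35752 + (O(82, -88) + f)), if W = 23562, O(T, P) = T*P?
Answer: -13153/47639 ≈ -0.27610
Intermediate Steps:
O(T, P) = P*T
(W - 10409)/(-35752 + (O(82, -88) + f)) = (23562 - 10409)/(-35752 + (-88*82 - 4671)) = 13153/(-35752 + (-7216 - 4671)) = 13153/(-35752 - 11887) = 13153/(-47639) = 13153*(-1/47639) = -13153/47639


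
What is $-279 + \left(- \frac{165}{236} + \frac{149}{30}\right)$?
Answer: $- \frac{972553}{3540} \approx -274.73$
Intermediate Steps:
$-279 + \left(- \frac{165}{236} + \frac{149}{30}\right) = -279 + \frac{15107}{3540} = - \frac{972553}{3540}$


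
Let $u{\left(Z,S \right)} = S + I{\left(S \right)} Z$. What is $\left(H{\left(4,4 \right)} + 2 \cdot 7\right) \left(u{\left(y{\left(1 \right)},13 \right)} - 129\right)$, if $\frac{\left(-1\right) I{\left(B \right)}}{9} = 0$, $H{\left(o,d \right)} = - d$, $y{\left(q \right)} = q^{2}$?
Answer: $-1160$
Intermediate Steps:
$I{\left(B \right)} = 0$ ($I{\left(B \right)} = \left(-9\right) 0 = 0$)
$u{\left(Z,S \right)} = S$ ($u{\left(Z,S \right)} = S + 0 Z = S + 0 = S$)
$\left(H{\left(4,4 \right)} + 2 \cdot 7\right) \left(u{\left(y{\left(1 \right)},13 \right)} - 129\right) = \left(\left(-1\right) 4 + 2 \cdot 7\right) \left(13 - 129\right) = \left(-4 + 14\right) \left(-116\right) = 10 \left(-116\right) = -1160$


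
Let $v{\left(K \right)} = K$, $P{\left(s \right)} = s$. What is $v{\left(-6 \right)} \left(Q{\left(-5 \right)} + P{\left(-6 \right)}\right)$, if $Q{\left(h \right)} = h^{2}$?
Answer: $-114$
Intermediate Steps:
$v{\left(-6 \right)} \left(Q{\left(-5 \right)} + P{\left(-6 \right)}\right) = - 6 \left(\left(-5\right)^{2} - 6\right) = - 6 \left(25 - 6\right) = \left(-6\right) 19 = -114$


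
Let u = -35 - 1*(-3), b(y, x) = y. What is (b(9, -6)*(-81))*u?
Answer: 23328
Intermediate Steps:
u = -32 (u = -35 + 3 = -32)
(b(9, -6)*(-81))*u = (9*(-81))*(-32) = -729*(-32) = 23328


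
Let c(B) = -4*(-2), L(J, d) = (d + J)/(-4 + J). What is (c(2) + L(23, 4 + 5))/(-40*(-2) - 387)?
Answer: -184/5833 ≈ -0.031545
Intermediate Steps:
L(J, d) = (J + d)/(-4 + J)
c(B) = 8
(c(2) + L(23, 4 + 5))/(-40*(-2) - 387) = (8 + (23 + (4 + 5))/(-4 + 23))/(-40*(-2) - 387) = (8 + (23 + 9)/19)/(80 - 387) = (8 + (1/19)*32)/(-307) = (8 + 32/19)*(-1/307) = (184/19)*(-1/307) = -184/5833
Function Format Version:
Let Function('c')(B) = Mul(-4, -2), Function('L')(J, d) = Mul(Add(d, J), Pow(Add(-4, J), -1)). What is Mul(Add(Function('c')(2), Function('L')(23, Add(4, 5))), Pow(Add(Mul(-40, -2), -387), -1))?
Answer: Rational(-184, 5833) ≈ -0.031545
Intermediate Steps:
Function('L')(J, d) = Mul(Pow(Add(-4, J), -1), Add(J, d)) (Function('L')(J, d) = Mul(Add(J, d), Pow(Add(-4, J), -1)) = Mul(Pow(Add(-4, J), -1), Add(J, d)))
Function('c')(B) = 8
Mul(Add(Function('c')(2), Function('L')(23, Add(4, 5))), Pow(Add(Mul(-40, -2), -387), -1)) = Mul(Add(8, Mul(Pow(Add(-4, 23), -1), Add(23, Add(4, 5)))), Pow(Add(Mul(-40, -2), -387), -1)) = Mul(Add(8, Mul(Pow(19, -1), Add(23, 9))), Pow(Add(80, -387), -1)) = Mul(Add(8, Mul(Rational(1, 19), 32)), Pow(-307, -1)) = Mul(Add(8, Rational(32, 19)), Rational(-1, 307)) = Mul(Rational(184, 19), Rational(-1, 307)) = Rational(-184, 5833)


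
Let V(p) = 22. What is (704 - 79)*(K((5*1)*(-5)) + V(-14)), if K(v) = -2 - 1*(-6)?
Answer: 16250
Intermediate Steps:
K(v) = 4 (K(v) = -2 + 6 = 4)
(704 - 79)*(K((5*1)*(-5)) + V(-14)) = (704 - 79)*(4 + 22) = 625*26 = 16250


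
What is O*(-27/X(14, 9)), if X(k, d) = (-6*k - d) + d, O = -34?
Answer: -153/14 ≈ -10.929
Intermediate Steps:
X(k, d) = -6*k (X(k, d) = (-d - 6*k) + d = -6*k)
O*(-27/X(14, 9)) = -(-918)/((-6*14)) = -(-918)/(-84) = -(-918)*(-1)/84 = -34*9/28 = -153/14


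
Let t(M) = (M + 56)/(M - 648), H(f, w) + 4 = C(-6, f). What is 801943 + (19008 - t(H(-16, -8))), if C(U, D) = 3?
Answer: 48436114/59 ≈ 8.2095e+5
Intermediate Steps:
H(f, w) = -1 (H(f, w) = -4 + 3 = -1)
t(M) = (56 + M)/(-648 + M)
801943 + (19008 - t(H(-16, -8))) = 801943 + (19008 - (56 - 1)/(-648 - 1)) = 801943 + (19008 - 55/(-649)) = 801943 + (19008 - (-1)*55/649) = 801943 + (19008 - 1*(-5/59)) = 801943 + (19008 + 5/59) = 801943 + 1121477/59 = 48436114/59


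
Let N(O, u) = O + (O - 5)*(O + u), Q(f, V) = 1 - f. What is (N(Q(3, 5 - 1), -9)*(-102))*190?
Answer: -1453500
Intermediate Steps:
N(O, u) = O + (-5 + O)*(O + u)
(N(Q(3, 5 - 1), -9)*(-102))*190 = (((1 - 1*3)² - 5*(-9) - 4*(1 - 1*3) + (1 - 1*3)*(-9))*(-102))*190 = (((1 - 3)² + 45 - 4*(1 - 3) + (1 - 3)*(-9))*(-102))*190 = (((-2)² + 45 - 4*(-2) - 2*(-9))*(-102))*190 = ((4 + 45 + 8 + 18)*(-102))*190 = (75*(-102))*190 = -7650*190 = -1453500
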